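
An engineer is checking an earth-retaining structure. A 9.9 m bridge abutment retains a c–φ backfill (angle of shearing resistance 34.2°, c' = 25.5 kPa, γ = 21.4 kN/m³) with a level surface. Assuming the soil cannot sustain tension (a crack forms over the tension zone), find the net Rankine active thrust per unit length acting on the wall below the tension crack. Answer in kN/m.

87.4 kN/m

K_a = 0.2803; √K_a = 0.5295.
Tension-crack depth z_c = 2c/(γ√K_a) = 2×25.5/(21.4×0.5295) = 4.501 m.
σ_a at base = K_a γ H − 2c√K_a = 0.2803×21.4×9.9 − 2×25.5×0.5295 = 32.39 kPa.
P_a = ½ × 32.39 × (H − z_c) = 0.5×32.39×5.399 = 87.44 kN/m.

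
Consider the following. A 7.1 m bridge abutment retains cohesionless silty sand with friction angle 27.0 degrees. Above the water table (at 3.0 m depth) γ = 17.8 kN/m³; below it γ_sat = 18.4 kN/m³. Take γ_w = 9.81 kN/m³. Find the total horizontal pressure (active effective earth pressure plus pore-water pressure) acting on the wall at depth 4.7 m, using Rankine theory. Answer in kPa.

42.2 kPa

K_a = (1 − sin φ)/(1 + sin φ) = 0.3755.
γ' = 18.4 − 9.81 = 8.590 kN/m³.
Effective vertical stress at 4.7 m: σ'_v = 17.8×3.0 + 8.590×1.70 = 68.00 kPa.
σ'_h = K_a σ'_v = 0.3755 × 68.00 = 25.54 kPa; u = γ_w × 1.70 = 16.68 kPa.
Total σ_h = 25.54 + 16.68 = 42.21 kPa.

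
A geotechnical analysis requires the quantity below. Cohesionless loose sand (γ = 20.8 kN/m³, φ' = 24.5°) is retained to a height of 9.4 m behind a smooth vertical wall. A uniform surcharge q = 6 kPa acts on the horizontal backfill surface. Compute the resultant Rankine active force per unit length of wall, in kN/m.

K_a = tan²(45° − φ/2) = 0.4137.
Soil triangle: ½ K_a γ H² = 0.5×0.4137×20.8×9.4² = 380.2 kN/m.
Surcharge rectangle: K_a q H = 0.4137×6×9.4 = 23.33 kN/m.
Total = 380.2 + 23.33 = 403.5 kN/m.

404 kN/m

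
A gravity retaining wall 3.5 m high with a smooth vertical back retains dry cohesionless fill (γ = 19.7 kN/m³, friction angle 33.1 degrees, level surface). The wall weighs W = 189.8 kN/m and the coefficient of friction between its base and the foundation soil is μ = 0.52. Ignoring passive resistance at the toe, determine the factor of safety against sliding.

K_a = tan²(45° − 33.1°/2) = 0.2936.
P_a = ½K_aγH² = 0.5×0.2936×19.7×3.5² = 35.42 kN/m, acting at H/3 = 1.167 m above the base.
FS_sliding = μW / P_a = 0.52×189.8 / 35.42 = 2.786.

2.79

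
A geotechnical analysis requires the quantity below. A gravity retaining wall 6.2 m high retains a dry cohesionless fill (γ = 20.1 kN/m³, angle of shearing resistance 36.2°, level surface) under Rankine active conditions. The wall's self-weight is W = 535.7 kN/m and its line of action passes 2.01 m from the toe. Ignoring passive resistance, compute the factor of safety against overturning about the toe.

K_a = tan²(45° − 36.2°/2) = 0.2574.
P_a = ½K_aγH² = 0.5×0.2574×20.1×6.2² = 99.43 kN/m, acting at H/3 = 2.067 m above the base.
Overturning moment M_o = P_a × H/3 = 99.43 × 2.067 = 205.5.
Resisting moment M_r = W × 2.01 = 535.7 × 2.01 = 1077.
FS_overturning = M_r/M_o = 1077/205.5 = 5.240.

5.24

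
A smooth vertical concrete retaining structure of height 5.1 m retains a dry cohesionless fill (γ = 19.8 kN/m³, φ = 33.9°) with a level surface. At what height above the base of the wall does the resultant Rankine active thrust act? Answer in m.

K_a = 0.2839.
The pressure distribution is triangular, so the resultant acts at H/3 above the base = 5.1/3 = 1.700 m.

1.70 m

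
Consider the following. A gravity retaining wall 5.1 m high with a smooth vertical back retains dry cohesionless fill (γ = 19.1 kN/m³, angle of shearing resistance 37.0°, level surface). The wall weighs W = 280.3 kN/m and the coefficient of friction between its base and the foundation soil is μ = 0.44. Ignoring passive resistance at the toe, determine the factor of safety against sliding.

K_a = tan²(45° − 37.0°/2) = 0.2486.
P_a = ½K_aγH² = 0.5×0.2486×19.1×5.1² = 61.75 kN/m, acting at H/3 = 1.700 m above the base.
FS_sliding = μW / P_a = 0.44×280.3 / 61.75 = 1.997.

2.00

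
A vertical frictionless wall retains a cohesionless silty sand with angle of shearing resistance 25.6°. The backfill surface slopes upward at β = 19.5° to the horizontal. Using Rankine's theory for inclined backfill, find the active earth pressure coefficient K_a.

K_a = cos β · (cos β − √(cos²β − cos²φ)) / (cos β + √(cos²β − cos²φ)).
cos β = 0.9426, cos φ = 0.9018, √(cos²β − cos²φ) = 0.2744.
K_a = 0.9426 × (0.9426 − 0.2744)/(0.9426 + 0.2744) = 0.5176.

0.518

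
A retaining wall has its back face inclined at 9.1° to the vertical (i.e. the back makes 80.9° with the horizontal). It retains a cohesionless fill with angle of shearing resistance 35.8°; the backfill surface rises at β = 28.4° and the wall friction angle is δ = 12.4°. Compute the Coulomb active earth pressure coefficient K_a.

0.497

K_a = sin²(α+φ) / [sin²α · sin(α−δ) · (1 + √{sin(φ+δ)sin(φ−β) / (sin(α−δ)sin(α+β))})²].
With α = 80.9°, φ = 35.8°, δ = 12.4°, β = 28.4°: K_a = 0.4969.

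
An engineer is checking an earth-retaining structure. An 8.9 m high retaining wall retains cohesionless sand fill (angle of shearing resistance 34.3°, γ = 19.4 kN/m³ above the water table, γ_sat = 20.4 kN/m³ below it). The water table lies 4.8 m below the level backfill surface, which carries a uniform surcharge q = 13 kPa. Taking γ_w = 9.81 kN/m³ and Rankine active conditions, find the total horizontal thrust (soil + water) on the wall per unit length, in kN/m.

309 kN/m

K_a = tan²(45° − φ/2) = 0.2792.
γ' = 20.4 − 9.81 = 10.59 kN/m³. h₂ = H − d_w = 4.1 m.
σ'_h: at surface K_a·q = 3.629; at WT K_a(q+γd_w) = 29.62; at base K_a(q+γd_w+γ'h₂) = 41.75 kPa.
P₁ = ½(3.629+29.62)×4.8 = 79.81; P₂ = ½(29.62+41.75)×4.1 = 146.3; P_w = ½γ_w h₂² = 82.45.
Total = 79.81+146.3+82.45 = 308.6 kN/m.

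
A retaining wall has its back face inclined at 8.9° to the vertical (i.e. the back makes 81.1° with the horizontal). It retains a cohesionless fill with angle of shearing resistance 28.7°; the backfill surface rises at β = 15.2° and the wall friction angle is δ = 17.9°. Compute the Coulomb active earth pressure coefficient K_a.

K_a = sin²(α+φ) / [sin²α · sin(α−δ) · (1 + √{sin(φ+δ)sin(φ−β) / (sin(α−δ)sin(α+β))})²].
With α = 81.1°, φ = 28.7°, δ = 17.9°, β = 15.2°: K_a = 0.4919.

0.492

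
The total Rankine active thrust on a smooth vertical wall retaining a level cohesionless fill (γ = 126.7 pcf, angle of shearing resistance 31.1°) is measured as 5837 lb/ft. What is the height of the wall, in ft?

K_a = 0.3188. P_a = ½ K_a γ H² ⇒ H = √(2P_a/(K_a γ)).
H = √(2×5837/(0.3188×126.7)) = 17.00 ft.

17.0 ft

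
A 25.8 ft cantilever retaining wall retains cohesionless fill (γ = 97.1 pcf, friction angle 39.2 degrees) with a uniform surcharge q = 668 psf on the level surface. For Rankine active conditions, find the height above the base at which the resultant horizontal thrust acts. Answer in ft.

10.1 ft

K_a = 0.2255.
Triangular part P₁ = ½K_aγH² = 7286 at H/3 = 8.600 ft; rectangular part P₂ = K_a q H = 3886 at H/2 = 12.90 ft.
ȳ = (P₁·8.600 + P₂·12.90)/(P₁+P₂) = 10.10 ft.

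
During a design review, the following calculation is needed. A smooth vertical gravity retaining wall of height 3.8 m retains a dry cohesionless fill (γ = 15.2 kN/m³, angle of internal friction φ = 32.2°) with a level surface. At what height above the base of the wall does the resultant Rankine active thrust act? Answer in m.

1.27 m

K_a = 0.3047.
The pressure distribution is triangular, so the resultant acts at H/3 above the base = 3.8/3 = 1.267 m.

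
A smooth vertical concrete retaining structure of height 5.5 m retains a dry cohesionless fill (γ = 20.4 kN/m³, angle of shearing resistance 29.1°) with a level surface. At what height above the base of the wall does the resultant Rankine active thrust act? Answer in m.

1.83 m

K_a = 0.3456.
The pressure distribution is triangular, so the resultant acts at H/3 above the base = 5.5/3 = 1.833 m.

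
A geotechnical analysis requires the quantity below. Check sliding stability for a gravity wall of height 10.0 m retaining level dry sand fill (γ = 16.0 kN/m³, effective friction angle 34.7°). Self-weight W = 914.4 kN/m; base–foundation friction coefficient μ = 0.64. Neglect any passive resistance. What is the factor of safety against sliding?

K_a = tan²(45° − 34.7°/2) = 0.2745.
P_a = ½K_aγH² = 0.5×0.2745×16.0×10.0² = 219.6 kN/m, acting at H/3 = 3.333 m above the base.
FS_sliding = μW / P_a = 0.64×914.4 / 219.6 = 2.665.

2.67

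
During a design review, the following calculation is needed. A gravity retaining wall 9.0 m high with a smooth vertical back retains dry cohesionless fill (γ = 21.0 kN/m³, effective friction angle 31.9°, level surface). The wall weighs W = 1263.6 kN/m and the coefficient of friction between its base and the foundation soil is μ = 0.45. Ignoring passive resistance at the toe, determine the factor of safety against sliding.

K_a = tan²(45° − 31.9°/2) = 0.3085.
P_a = ½K_aγH² = 0.5×0.3085×21.0×9.0² = 262.4 kN/m, acting at H/3 = 3.000 m above the base.
FS_sliding = μW / P_a = 0.45×1263.6 / 262.4 = 2.167.

2.17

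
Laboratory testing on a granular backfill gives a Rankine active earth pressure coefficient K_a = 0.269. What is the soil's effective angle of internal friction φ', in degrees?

35.2°

K_a = tan²(45° − φ/2) ⇒ 45° − φ/2 = arctan(√0.269) = 27.41°.
φ = 2(45° − 27.41°) = 35.17°.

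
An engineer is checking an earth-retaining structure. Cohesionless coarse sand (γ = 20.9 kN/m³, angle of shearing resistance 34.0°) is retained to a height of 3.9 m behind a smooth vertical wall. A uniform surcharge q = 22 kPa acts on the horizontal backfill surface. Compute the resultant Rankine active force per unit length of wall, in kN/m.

69.2 kN/m

K_a = tan²(45° − φ/2) = 0.2827.
Soil triangle: ½ K_a γ H² = 0.5×0.2827×20.9×3.9² = 44.94 kN/m.
Surcharge rectangle: K_a q H = 0.2827×22×3.9 = 24.26 kN/m.
Total = 44.94 + 24.26 = 69.19 kN/m.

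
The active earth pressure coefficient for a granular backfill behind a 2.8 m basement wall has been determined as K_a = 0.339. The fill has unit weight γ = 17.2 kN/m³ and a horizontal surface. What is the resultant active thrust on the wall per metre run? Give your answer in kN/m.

P = ½ K_a γ H² = 0.5 × 0.339 × 17.2 × 2.8² = 22.86 kN/m.

22.9 kN/m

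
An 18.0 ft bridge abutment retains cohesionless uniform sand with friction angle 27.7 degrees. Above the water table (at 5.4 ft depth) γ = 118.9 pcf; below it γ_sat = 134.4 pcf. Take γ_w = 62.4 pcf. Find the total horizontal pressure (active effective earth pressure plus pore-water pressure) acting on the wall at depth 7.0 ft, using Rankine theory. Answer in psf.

376 psf

K_a = (1 − sin φ)/(1 + sin φ) = 0.3653.
γ' = 134.4 − 62.4 = 72.00 pcf.
Effective vertical stress at 7.0 ft: σ'_v = 118.9×5.4 + 72.00×1.60 = 757.3 psf.
σ'_h = K_a σ'_v = 0.3653 × 757.3 = 276.7 psf; u = γ_w × 1.60 = 99.84 psf.
Total σ_h = 276.7 + 99.84 = 376.5 psf.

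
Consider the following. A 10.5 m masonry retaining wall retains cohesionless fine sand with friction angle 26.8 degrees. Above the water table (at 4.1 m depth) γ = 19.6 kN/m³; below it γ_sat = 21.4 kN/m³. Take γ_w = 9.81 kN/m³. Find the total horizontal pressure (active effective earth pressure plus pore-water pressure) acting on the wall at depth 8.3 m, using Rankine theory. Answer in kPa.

90.0 kPa

K_a = (1 − sin φ)/(1 + sin φ) = 0.3785.
γ' = 21.4 − 9.81 = 11.59 kN/m³.
Effective vertical stress at 8.3 m: σ'_v = 19.6×4.1 + 11.59×4.20 = 129.0 kPa.
σ'_h = K_a σ'_v = 0.3785 × 129.0 = 48.84 kPa; u = γ_w × 4.20 = 41.20 kPa.
Total σ_h = 48.84 + 41.20 = 90.04 kPa.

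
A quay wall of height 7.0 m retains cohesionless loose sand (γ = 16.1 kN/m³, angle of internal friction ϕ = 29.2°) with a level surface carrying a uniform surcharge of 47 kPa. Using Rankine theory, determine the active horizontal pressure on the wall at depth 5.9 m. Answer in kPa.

K_a = (1 − sin φ)/(1 + sin φ) = 0.3442.
σ_v = γz + q = 16.1 × 5.9 + 47 = 142.0 kPa.
σ_h = K_a σ_v = 0.3442 × 142.0 = 48.87 kPa.

48.9 kPa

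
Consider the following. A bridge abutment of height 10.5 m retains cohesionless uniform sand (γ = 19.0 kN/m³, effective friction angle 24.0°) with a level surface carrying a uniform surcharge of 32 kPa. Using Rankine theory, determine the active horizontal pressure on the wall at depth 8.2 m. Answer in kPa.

79.2 kPa

K_a = (1 − sin φ)/(1 + sin φ) = 0.4217.
σ_v = γz + q = 19.0 × 8.2 + 32 = 187.8 kPa.
σ_h = K_a σ_v = 0.4217 × 187.8 = 79.20 kPa.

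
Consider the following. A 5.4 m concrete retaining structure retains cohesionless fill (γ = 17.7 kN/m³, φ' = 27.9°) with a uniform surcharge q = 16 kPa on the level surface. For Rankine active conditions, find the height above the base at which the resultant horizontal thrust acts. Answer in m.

K_a = 0.3625.
Triangular part P₁ = ½K_aγH² = 93.54 at H/3 = 1.800 m; rectangular part P₂ = K_a q H = 31.32 at H/2 = 2.700 m.
ȳ = (P₁·1.800 + P₂·2.700)/(P₁+P₂) = 2.026 m.

2.03 m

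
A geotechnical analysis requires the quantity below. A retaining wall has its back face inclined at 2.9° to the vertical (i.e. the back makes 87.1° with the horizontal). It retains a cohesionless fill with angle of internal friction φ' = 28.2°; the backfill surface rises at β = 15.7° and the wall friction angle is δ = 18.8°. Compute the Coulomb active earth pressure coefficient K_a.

0.439

K_a = sin²(α+φ) / [sin²α · sin(α−δ) · (1 + √{sin(φ+δ)sin(φ−β) / (sin(α−δ)sin(α+β))})²].
With α = 87.1°, φ = 28.2°, δ = 18.8°, β = 15.7°: K_a = 0.4386.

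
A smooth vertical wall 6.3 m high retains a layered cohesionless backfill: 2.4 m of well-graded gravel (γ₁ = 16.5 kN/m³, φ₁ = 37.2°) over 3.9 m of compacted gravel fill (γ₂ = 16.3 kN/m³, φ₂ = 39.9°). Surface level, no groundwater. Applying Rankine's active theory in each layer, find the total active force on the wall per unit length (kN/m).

72.5 kN/m

K_a1 = tan²(45°−37.2°/2) = 0.2464; K_a2 = tan²(45°−39.9°/2) = 0.2184.
Layer 1: σ at base = K_a1 γ₁ h₁ = 9.758 kPa; P₁ = ½×9.758×2.4 = 11.71.
Layer 2: σ_v at top = γ₁h₁ = 39.60; σ_h top = K_a2×39.60 = 8.650; σ_h base = K_a2×(39.60+16.3×3.9) = 22.54.
P₂ = ½(8.650+22.54)×3.9 = 60.81. Total P_a = 11.71+60.81 = 72.52 kN/m.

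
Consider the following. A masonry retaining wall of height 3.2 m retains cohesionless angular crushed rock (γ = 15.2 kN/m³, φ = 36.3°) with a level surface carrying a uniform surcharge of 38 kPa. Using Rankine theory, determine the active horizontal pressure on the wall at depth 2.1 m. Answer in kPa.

17.9 kPa

K_a = (1 − sin φ)/(1 + sin φ) = 0.2563.
σ_v = γz + q = 15.2 × 2.1 + 38 = 69.92 kPa.
σ_h = K_a σ_v = 0.2563 × 69.92 = 17.92 kPa.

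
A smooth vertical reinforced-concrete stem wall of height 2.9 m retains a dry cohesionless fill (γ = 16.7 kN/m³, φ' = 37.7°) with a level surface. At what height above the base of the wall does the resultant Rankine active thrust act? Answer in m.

K_a = 0.2411.
The pressure distribution is triangular, so the resultant acts at H/3 above the base = 2.9/3 = 0.9667 m.

0.967 m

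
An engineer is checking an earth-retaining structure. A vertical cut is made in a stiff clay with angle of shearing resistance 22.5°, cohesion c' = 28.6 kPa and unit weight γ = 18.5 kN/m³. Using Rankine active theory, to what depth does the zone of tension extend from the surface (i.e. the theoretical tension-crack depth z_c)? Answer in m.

K_a = tan²(45° − 22.5°/2) = 0.4465; √K_a = 0.6682.
The active pressure is zero where K_a γ z = 2c√K_a, so z_c = 2c/(γ√K_a) = 2×28.6/(18.5×0.6682) = 4.627 m.

4.63 m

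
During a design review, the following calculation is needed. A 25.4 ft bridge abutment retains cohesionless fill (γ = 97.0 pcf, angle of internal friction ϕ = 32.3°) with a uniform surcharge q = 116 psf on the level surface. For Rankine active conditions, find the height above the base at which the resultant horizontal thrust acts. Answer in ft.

K_a = 0.3035.
Triangular part P₁ = ½K_aγH² = 9496 at H/3 = 8.467 ft; rectangular part P₂ = K_a q H = 894.2 at H/2 = 12.70 ft.
ȳ = (P₁·8.467 + P₂·12.70)/(P₁+P₂) = 8.831 ft.

8.83 ft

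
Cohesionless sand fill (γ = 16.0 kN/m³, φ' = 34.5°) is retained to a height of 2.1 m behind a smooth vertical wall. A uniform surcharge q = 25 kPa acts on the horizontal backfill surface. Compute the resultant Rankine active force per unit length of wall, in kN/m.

K_a = tan²(45° − φ/2) = 0.2768.
Soil triangle: ½ K_a γ H² = 0.5×0.2768×16.0×2.1² = 9.766 kN/m.
Surcharge rectangle: K_a q H = 0.2768×25×2.1 = 14.53 kN/m.
Total = 9.766 + 14.53 = 24.30 kN/m.

24.3 kN/m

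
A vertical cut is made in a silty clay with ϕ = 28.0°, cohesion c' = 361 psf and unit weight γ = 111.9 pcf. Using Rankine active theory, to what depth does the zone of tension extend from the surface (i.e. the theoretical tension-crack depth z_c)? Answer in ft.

K_a = tan²(45° − 28.0°/2) = 0.3610; √K_a = 0.6009.
The active pressure is zero where K_a γ z = 2c√K_a, so z_c = 2c/(γ√K_a) = 2×361/(111.9×0.6009) = 10.74 ft.

10.7 ft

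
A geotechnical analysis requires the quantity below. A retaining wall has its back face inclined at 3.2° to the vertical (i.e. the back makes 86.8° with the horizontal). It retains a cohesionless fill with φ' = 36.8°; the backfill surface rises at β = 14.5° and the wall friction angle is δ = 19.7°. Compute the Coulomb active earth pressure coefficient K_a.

0.298

K_a = sin²(α+φ) / [sin²α · sin(α−δ) · (1 + √{sin(φ+δ)sin(φ−β) / (sin(α−δ)sin(α+β))})²].
With α = 86.8°, φ = 36.8°, δ = 19.7°, β = 14.5°: K_a = 0.2981.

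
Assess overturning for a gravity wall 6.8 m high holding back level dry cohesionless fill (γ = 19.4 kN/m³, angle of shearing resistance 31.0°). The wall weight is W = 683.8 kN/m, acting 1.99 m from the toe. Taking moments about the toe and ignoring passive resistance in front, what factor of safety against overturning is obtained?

4.18

K_a = tan²(45° − 31.0°/2) = 0.3201.
P_a = ½K_aγH² = 0.5×0.3201×19.4×6.8² = 143.6 kN/m, acting at H/3 = 2.267 m above the base.
Overturning moment M_o = P_a × H/3 = 143.6 × 2.267 = 325.4.
Resisting moment M_r = W × 1.99 = 683.8 × 1.99 = 1361.
FS_overturning = M_r/M_o = 1361/325.4 = 4.181.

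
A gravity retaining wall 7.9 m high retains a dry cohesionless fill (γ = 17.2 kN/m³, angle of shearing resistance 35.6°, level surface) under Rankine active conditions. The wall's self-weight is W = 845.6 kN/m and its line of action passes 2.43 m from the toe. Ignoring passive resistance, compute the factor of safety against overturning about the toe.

K_a = tan²(45° − 35.6°/2) = 0.2641.
P_a = ½K_aγH² = 0.5×0.2641×17.2×7.9² = 141.8 kN/m, acting at H/3 = 2.633 m above the base.
Overturning moment M_o = P_a × H/3 = 141.8 × 2.633 = 373.3.
Resisting moment M_r = W × 2.43 = 845.6 × 2.43 = 2055.
FS_overturning = M_r/M_o = 2055/373.3 = 5.504.

5.50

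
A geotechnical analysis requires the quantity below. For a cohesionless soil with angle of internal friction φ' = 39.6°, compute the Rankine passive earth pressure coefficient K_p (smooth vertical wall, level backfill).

4.52

K_p = (1 + sin φ)/(1 − sin φ) = tan²(45° + 39.6°/2) = 4.516.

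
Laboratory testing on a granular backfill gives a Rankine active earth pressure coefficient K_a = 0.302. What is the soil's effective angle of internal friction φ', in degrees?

K_a = tan²(45° − φ/2) ⇒ 45° − φ/2 = arctan(√0.302) = 28.79°.
φ = 2(45° − 28.79°) = 32.42°.

32.4°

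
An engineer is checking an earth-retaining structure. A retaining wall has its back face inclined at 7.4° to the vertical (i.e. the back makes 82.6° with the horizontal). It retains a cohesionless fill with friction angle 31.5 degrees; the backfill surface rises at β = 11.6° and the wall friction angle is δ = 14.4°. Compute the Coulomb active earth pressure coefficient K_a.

K_a = sin²(α+φ) / [sin²α · sin(α−δ) · (1 + √{sin(φ+δ)sin(φ−β) / (sin(α−δ)sin(α+β))})²].
With α = 82.6°, φ = 31.5°, δ = 14.4°, β = 11.6°: K_a = 0.3982.

0.398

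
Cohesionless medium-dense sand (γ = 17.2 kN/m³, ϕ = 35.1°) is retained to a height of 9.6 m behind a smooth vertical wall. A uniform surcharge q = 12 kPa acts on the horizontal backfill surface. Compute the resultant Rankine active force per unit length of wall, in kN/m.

245 kN/m

K_a = tan²(45° − φ/2) = 0.2698.
Soil triangle: ½ K_a γ H² = 0.5×0.2698×17.2×9.6² = 213.9 kN/m.
Surcharge rectangle: K_a q H = 0.2698×12×9.6 = 31.09 kN/m.
Total = 213.9 + 31.09 = 245.0 kN/m.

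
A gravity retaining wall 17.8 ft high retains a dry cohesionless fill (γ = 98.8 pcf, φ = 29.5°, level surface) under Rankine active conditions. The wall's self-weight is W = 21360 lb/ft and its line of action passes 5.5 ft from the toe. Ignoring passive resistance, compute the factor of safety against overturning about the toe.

K_a = tan²(45° − 29.5°/2) = 0.3401.
P_a = ½K_aγH² = 0.5×0.3401×98.8×17.8² = 5323 lb/ft, acting at H/3 = 5.933 ft above the base.
Overturning moment M_o = P_a × H/3 = 5323 × 5.933 = 31580.
Resisting moment M_r = W × 5.5 = 21360 × 5.5 = 117500.
FS_overturning = M_r/M_o = 117500/31580 = 3.720.

3.72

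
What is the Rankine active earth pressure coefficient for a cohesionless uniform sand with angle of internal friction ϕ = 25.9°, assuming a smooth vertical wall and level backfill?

0.392

K_a = tan²(45° − φ/2) = tan²(32.05°) = 0.3920.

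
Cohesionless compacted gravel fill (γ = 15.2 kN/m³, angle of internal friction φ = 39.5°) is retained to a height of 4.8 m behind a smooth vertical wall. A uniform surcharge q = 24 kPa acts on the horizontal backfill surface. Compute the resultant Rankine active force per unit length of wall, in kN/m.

64.6 kN/m

K_a = tan²(45° − φ/2) = 0.2224.
Soil triangle: ½ K_a γ H² = 0.5×0.2224×15.2×4.8² = 38.95 kN/m.
Surcharge rectangle: K_a q H = 0.2224×24×4.8 = 25.62 kN/m.
Total = 38.95 + 25.62 = 64.57 kN/m.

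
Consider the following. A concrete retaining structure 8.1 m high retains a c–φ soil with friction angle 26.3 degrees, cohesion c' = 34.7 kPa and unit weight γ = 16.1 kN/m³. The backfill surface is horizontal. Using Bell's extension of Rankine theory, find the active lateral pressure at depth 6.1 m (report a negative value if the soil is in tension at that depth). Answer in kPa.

K_a = (1 − sin φ)/(1 + sin φ) = 0.3859.
σ_a = K_a γ z − 2c√K_a = 0.3859×16.1×6.1 − 2×34.7×0.6212 = -5.211 kPa.

-5.21 kPa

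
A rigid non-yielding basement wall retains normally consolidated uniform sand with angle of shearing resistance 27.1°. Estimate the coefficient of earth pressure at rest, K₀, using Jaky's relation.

0.544

K₀ = 1 − sin φ' = 1 − sin 27.1° = 0.5445.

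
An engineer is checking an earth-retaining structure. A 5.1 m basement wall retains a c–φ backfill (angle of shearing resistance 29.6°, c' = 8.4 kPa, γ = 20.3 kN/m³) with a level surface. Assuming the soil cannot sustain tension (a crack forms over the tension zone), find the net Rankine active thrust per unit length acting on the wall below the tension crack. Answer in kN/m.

46.5 kN/m

K_a = 0.3387; √K_a = 0.5820.
Tension-crack depth z_c = 2c/(γ√K_a) = 2×8.4/(20.3×0.5820) = 1.422 m.
σ_a at base = K_a γ H − 2c√K_a = 0.3387×20.3×5.1 − 2×8.4×0.5820 = 25.29 kPa.
P_a = ½ × 25.29 × (H − z_c) = 0.5×25.29×3.678 = 46.51 kN/m.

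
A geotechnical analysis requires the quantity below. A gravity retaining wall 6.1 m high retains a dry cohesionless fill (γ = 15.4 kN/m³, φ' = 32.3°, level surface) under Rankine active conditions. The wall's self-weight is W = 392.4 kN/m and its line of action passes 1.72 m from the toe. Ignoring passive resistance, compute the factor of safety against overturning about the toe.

K_a = tan²(45° − 32.3°/2) = 0.3035.
P_a = ½K_aγH² = 0.5×0.3035×15.4×6.1² = 86.95 kN/m, acting at H/3 = 2.033 m above the base.
Overturning moment M_o = P_a × H/3 = 86.95 × 2.033 = 176.8.
Resisting moment M_r = W × 1.72 = 392.4 × 1.72 = 674.9.
FS_overturning = M_r/M_o = 674.9/176.8 = 3.817.

3.82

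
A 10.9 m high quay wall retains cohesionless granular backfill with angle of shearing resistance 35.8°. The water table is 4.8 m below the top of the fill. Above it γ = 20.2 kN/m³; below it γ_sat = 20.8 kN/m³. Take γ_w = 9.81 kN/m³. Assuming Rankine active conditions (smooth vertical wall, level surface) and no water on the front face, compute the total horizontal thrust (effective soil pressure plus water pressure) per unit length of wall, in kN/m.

452 kN/m

K_a = tan²(45° − φ/2) = 0.2619.
γ' = 20.8 − 9.81 = 10.99 kN/m³. Depth below WT = 6.1 m.
σ'_h at WT = K_a γ d_w = 25.39 kPa; at base = 25.39 + K_a γ' × 6.1 = 42.95 kPa.
P₁ (0–4.8 m) = ½×25.39×4.8 = 60.94. P₂ (4.8–10.9 m) = ½(25.39+42.95)×6.1 = 208.4.
P_w = ½ γ_w h₂² = 0.5×9.81×6.1² = 182.5. Total = 60.94+208.4+182.5 = 451.9 kN/m.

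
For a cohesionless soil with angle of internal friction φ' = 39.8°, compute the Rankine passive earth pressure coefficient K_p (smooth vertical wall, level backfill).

4.56

K_p = (1 + sin φ)/(1 − sin φ) = tan²(45° + 39.8°/2) = 4.557.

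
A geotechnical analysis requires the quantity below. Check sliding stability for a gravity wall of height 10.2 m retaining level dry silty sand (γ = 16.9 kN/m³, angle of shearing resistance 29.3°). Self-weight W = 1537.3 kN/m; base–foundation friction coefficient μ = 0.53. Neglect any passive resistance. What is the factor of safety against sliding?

K_a = tan²(45° − 29.3°/2) = 0.3428.
P_a = ½K_aγH² = 0.5×0.3428×16.9×10.2² = 301.4 kN/m, acting at H/3 = 3.400 m above the base.
FS_sliding = μW / P_a = 0.53×1537.3 / 301.4 = 2.703.

2.70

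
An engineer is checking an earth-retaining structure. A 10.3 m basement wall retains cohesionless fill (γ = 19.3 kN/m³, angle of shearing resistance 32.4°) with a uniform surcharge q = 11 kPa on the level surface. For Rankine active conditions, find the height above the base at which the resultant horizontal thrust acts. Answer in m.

K_a = 0.3022.
Triangular part P₁ = ½K_aγH² = 309.4 at H/3 = 3.433 m; rectangular part P₂ = K_a q H = 34.24 at H/2 = 5.150 m.
ȳ = (P₁·3.433 + P₂·5.150)/(P₁+P₂) = 3.604 m.

3.60 m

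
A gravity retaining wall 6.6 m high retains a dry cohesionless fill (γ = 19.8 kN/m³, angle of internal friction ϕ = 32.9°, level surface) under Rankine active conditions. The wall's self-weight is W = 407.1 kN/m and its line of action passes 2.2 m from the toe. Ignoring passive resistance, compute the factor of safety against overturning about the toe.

K_a = tan²(45° − 32.9°/2) = 0.2960.
P_a = ½K_aγH² = 0.5×0.2960×19.8×6.6² = 127.7 kN/m, acting at H/3 = 2.200 m above the base.
Overturning moment M_o = P_a × H/3 = 127.7 × 2.200 = 280.9.
Resisting moment M_r = W × 2.2 = 407.1 × 2.2 = 895.6.
FS_overturning = M_r/M_o = 895.6/280.9 = 3.189.

3.19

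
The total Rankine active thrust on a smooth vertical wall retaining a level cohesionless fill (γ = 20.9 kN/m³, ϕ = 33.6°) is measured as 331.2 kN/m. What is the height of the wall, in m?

10.5 m

K_a = 0.2875. P_a = ½ K_a γ H² ⇒ H = √(2P_a/(K_a γ)).
H = √(2×331.2/(0.2875×20.9)) = 10.50 m.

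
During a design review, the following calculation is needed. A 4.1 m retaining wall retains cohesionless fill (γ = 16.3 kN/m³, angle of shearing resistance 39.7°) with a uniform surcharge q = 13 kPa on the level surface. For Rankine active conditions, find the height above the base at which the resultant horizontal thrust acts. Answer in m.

K_a = 0.2204.
Triangular part P₁ = ½K_aγH² = 30.20 at H/3 = 1.367 m; rectangular part P₂ = K_a q H = 11.75 at H/2 = 2.050 m.
ȳ = (P₁·1.367 + P₂·2.050)/(P₁+P₂) = 1.558 m.

1.56 m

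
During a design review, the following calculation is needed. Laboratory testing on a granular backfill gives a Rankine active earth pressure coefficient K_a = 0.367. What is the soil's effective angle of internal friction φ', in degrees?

K_a = tan²(45° − φ/2) ⇒ 45° − φ/2 = arctan(√0.367) = 31.21°.
φ = 2(45° − 31.21°) = 27.58°.

27.6°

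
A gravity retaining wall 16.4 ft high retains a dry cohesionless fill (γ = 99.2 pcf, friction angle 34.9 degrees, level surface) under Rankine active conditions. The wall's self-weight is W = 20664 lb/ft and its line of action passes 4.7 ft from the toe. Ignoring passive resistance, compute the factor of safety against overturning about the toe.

4.89

K_a = tan²(45° − 34.9°/2) = 0.2721.
P_a = ½K_aγH² = 0.5×0.2721×99.2×16.4² = 3631 lb/ft, acting at H/3 = 5.467 ft above the base.
Overturning moment M_o = P_a × H/3 = 3631 × 5.467 = 19850.
Resisting moment M_r = W × 4.7 = 20664 × 4.7 = 97120.
FS_overturning = M_r/M_o = 97120/19850 = 4.893.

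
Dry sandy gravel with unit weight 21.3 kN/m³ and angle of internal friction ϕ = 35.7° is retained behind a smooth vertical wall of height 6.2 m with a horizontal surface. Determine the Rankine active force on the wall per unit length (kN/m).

K_a = tan²(45° − φ/2) = 0.2630.
P_a = ½ K_a γ H² = 0.5 × 0.2630 × 21.3 × 6.2² = 107.7 kN/m.

108 kN/m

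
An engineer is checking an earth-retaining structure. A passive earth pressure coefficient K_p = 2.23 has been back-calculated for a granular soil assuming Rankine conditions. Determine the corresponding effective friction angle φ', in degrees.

22.4°

K_p = (1+sin φ)/(1−sin φ) ⇒ sin φ = (K_p − 1)/(K_p + 1) = 0.3808.
φ = arcsin(0.3808) = 22.38°.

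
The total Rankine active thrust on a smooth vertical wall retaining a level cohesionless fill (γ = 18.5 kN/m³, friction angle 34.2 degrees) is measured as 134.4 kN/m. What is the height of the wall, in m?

K_a = 0.2803. P_a = ½ K_a γ H² ⇒ H = √(2P_a/(K_a γ)).
H = √(2×134.4/(0.2803×18.5)) = 7.199 m.

7.20 m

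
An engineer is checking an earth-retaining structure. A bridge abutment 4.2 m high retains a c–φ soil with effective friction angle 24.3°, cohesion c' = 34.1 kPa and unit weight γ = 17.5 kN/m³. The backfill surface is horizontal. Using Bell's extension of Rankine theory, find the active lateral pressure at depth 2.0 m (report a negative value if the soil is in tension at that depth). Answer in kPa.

K_a = (1 − sin φ)/(1 + sin φ) = 0.4169.
σ_a = K_a γ z − 2c√K_a = 0.4169×17.5×2.0 − 2×34.1×0.6457 = -29.44 kPa.

-29.4 kPa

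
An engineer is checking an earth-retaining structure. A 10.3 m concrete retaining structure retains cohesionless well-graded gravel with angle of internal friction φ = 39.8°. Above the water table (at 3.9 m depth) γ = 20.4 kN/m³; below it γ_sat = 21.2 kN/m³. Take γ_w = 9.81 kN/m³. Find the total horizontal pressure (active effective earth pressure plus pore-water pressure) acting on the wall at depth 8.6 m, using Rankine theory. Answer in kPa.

K_a = (1 − sin φ)/(1 + sin φ) = 0.2194.
γ' = 21.2 − 9.81 = 11.39 kN/m³.
Effective vertical stress at 8.6 m: σ'_v = 20.4×3.9 + 11.39×4.70 = 133.1 kPa.
σ'_h = K_a σ'_v = 0.2194 × 133.1 = 29.20 kPa; u = γ_w × 4.70 = 46.11 kPa.
Total σ_h = 29.20 + 46.11 = 75.31 kPa.

75.3 kPa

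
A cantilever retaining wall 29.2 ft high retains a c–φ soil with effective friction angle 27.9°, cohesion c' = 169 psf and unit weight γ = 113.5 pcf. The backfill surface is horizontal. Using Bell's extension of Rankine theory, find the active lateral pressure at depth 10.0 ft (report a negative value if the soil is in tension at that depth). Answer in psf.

K_a = (1 − sin φ)/(1 + sin φ) = 0.3625.
σ_a = K_a γ z − 2c√K_a = 0.3625×113.5×10.0 − 2×169×0.6020 = 207.9 psf.

208 psf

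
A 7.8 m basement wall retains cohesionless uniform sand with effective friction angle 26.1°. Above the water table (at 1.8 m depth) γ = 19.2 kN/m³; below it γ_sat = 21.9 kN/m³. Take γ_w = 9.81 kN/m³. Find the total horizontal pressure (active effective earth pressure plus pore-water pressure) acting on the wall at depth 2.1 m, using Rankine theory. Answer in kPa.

17.8 kPa

K_a = (1 − sin φ)/(1 + sin φ) = 0.3889.
γ' = 21.9 − 9.81 = 12.09 kN/m³.
Effective vertical stress at 2.1 m: σ'_v = 19.2×1.8 + 12.09×0.300 = 38.19 kPa.
σ'_h = K_a σ'_v = 0.3889 × 38.19 = 14.85 kPa; u = γ_w × 0.300 = 2.943 kPa.
Total σ_h = 14.85 + 2.943 = 17.80 kPa.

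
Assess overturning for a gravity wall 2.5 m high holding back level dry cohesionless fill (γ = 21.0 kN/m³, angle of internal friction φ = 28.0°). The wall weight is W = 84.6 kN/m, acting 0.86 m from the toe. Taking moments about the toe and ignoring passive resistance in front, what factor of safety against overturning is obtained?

3.68

K_a = tan²(45° − 28.0°/2) = 0.3610.
P_a = ½K_aγH² = 0.5×0.3610×21.0×2.5² = 23.69 kN/m, acting at H/3 = 0.8333 m above the base.
Overturning moment M_o = P_a × H/3 = 23.69 × 0.8333 = 19.74.
Resisting moment M_r = W × 0.86 = 84.6 × 0.86 = 72.76.
FS_overturning = M_r/M_o = 72.76/19.74 = 3.685.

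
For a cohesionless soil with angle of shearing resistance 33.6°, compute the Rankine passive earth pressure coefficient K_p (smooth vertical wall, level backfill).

3.48

K_p = (1 + sin φ)/(1 − sin φ) = tan²(45° + 33.6°/2) = 3.478.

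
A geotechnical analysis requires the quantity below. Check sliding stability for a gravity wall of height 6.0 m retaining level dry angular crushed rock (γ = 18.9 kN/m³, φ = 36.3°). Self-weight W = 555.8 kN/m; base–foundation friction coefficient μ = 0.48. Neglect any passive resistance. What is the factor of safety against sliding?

3.06

K_a = tan²(45° − 36.3°/2) = 0.2563.
P_a = ½K_aγH² = 0.5×0.2563×18.9×6.0² = 87.18 kN/m, acting at H/3 = 2.000 m above the base.
FS_sliding = μW / P_a = 0.48×555.8 / 87.18 = 3.060.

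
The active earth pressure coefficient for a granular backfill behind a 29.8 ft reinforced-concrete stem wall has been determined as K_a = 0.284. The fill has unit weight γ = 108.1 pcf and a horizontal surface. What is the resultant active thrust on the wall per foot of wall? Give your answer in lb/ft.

P = ½ K_a γ H² = 0.5 × 0.284 × 108.1 × 29.8² = 13630 lb/ft.

13600 lb/ft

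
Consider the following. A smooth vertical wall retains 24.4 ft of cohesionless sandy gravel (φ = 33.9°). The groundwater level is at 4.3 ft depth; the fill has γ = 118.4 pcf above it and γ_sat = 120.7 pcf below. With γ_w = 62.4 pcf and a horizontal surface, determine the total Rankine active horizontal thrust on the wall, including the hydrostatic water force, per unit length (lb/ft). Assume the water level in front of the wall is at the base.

K_a = tan²(45° − φ/2) = 0.2839.
γ' = 120.7 − 62.4 = 58.30 pcf. Depth below WT = 20.1 ft.
σ'_h at WT = K_a γ d_w = 144.5 psf; at base = 144.5 + K_a γ' × 20.1 = 477.2 psf.
P₁ (0–4.3 ft) = ½×144.5×4.3 = 310.8. P₂ (4.3–24.4 ft) = ½(144.5+477.2)×20.1 = 6249.
P_w = ½ γ_w h₂² = 0.5×62.4×20.1² = 12610. Total = 310.8+6249+12610 = 19160 lb/ft.

19200 lb/ft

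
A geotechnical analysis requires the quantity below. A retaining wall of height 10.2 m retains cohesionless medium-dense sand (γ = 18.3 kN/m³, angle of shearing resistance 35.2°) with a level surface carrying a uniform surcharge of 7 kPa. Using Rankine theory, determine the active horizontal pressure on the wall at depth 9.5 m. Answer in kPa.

48.6 kPa

K_a = (1 − sin φ)/(1 + sin φ) = 0.2687.
σ_v = γz + q = 18.3 × 9.5 + 7 = 180.8 kPa.
σ_h = K_a σ_v = 0.2687 × 180.8 = 48.59 kPa.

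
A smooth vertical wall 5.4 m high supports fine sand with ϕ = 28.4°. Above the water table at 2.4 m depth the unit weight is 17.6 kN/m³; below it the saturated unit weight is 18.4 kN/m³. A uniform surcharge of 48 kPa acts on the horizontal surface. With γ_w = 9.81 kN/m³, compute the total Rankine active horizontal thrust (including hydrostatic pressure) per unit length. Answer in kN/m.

K_a = tan²(45° − φ/2) = 0.3554.
γ' = 18.4 − 9.81 = 8.590 kN/m³. h₂ = H − d_w = 3.0 m.
σ'_h: at surface K_a·q = 17.06; at WT K_a(q+γd_w) = 32.07; at base K_a(q+γd_w+γ'h₂) = 41.23 kPa.
P₁ = ½(17.06+32.07)×2.4 = 58.95; P₂ = ½(32.07+41.23)×3.0 = 109.9; P_w = ½γ_w h₂² = 44.14.
Total = 58.95+109.9+44.14 = 213.0 kN/m.

213 kN/m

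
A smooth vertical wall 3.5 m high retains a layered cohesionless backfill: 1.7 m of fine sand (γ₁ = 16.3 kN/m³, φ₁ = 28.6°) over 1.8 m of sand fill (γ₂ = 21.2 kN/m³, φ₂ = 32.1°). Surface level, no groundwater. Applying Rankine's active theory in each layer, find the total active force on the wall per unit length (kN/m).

34.1 kN/m

K_a1 = tan²(45°−28.6°/2) = 0.3525; K_a2 = tan²(45°−32.1°/2) = 0.3060.
Layer 1: σ at base = K_a1 γ₁ h₁ = 9.769 kPa; P₁ = ½×9.769×1.7 = 8.304.
Layer 2: σ_v at top = γ₁h₁ = 27.71; σ_h top = K_a2×27.71 = 8.479; σ_h base = K_a2×(27.71+21.2×1.8) = 20.16.
P₂ = ½(8.479+20.16)×1.8 = 25.77. Total P_a = 8.304+25.77 = 34.08 kN/m.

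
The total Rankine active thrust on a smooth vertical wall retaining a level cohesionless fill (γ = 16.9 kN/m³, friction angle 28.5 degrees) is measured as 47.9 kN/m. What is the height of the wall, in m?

4.00 m

K_a = 0.3540. P_a = ½ K_a γ H² ⇒ H = √(2P_a/(K_a γ)).
H = √(2×47.9/(0.3540×16.9)) = 4.002 m.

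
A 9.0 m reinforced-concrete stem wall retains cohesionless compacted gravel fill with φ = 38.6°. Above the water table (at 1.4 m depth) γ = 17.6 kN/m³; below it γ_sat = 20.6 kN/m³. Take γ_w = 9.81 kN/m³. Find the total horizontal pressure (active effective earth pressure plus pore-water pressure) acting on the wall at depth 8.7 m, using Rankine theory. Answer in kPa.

95.6 kPa

K_a = (1 − sin φ)/(1 + sin φ) = 0.2316.
γ' = 20.6 − 9.81 = 10.79 kN/m³.
Effective vertical stress at 8.7 m: σ'_v = 17.6×1.4 + 10.79×7.30 = 103.4 kPa.
σ'_h = K_a σ'_v = 0.2316 × 103.4 = 23.95 kPa; u = γ_w × 7.30 = 71.61 kPa.
Total σ_h = 23.95 + 71.61 = 95.56 kPa.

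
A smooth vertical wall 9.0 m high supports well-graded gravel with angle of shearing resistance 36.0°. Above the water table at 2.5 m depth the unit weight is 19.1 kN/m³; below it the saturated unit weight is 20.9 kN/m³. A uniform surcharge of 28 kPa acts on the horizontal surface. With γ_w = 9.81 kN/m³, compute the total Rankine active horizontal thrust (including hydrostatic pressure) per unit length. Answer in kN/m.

K_a = tan²(45° − φ/2) = 0.2596.
γ' = 20.9 − 9.81 = 11.09 kN/m³. h₂ = H − d_w = 6.5 m.
σ'_h: at surface K_a·q = 7.269; at WT K_a(q+γd_w) = 19.67; at base K_a(q+γd_w+γ'h₂) = 38.38 kPa.
P₁ = ½(7.269+19.67)×2.5 = 33.67; P₂ = ½(19.67+38.38)×6.5 = 188.7; P_w = ½γ_w h₂² = 207.2.
Total = 33.67+188.7+207.2 = 429.6 kN/m.

430 kN/m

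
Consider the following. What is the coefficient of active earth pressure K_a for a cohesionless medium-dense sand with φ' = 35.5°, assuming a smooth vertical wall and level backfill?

K_a = (1 − sin φ)/(1 + sin φ) = (1 − sin 35.5°)/(1 + sin 35.5°) = 0.2653.

0.265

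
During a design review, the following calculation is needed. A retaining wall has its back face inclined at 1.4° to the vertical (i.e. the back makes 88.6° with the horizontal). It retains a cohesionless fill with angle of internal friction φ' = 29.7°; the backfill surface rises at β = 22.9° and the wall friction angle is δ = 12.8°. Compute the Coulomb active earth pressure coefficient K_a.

0.475

K_a = sin²(α+φ) / [sin²α · sin(α−δ) · (1 + √{sin(φ+δ)sin(φ−β) / (sin(α−δ)sin(α+β))})²].
With α = 88.6°, φ = 29.7°, δ = 12.8°, β = 22.9°: K_a = 0.4751.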